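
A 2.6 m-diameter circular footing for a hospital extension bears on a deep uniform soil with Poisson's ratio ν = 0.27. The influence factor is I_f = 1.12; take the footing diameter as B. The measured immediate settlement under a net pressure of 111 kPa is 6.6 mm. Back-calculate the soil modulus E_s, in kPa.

S_e = q·B·(1−ν²)/E_s · I_f  ⇒  E_s = q·B·(1−ν²)·I_f / S_e.
E_s = 111 × 2.6 × 0.9271 × 1.12 / 0.0066 = 45400 kPa

E_s ≈ 45400 kPa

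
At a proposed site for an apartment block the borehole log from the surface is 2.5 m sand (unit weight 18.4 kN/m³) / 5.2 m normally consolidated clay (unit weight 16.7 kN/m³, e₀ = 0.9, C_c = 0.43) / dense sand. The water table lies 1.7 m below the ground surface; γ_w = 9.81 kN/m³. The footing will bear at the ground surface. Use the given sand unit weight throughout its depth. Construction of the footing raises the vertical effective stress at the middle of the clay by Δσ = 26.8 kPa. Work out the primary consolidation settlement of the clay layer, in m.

Mid-depth of clay below the ground surface: z = 2.5 + 5.2/2 = 5.1 m.
Total vertical stress at mid-clay: σ_v = 18.4×2.5 + 16.7×2.6 = 89.42 kPa.
Pore pressure: u = 9.81×(5.1 − 1.7) = 33.354 kPa.
Initial effective stress: σ'_0 = σ_v − u = 89.42 − 33.354 = 56.066 kPa.
Final effective stress: σ'_f = σ'_0 + Δσ = 56.066 + 26.8 = 82.866 kPa.
Normally consolidated clay, so the full stress increment lies on the virgin compression line:
S_c = C_c·H/(1+e₀)·log₁₀(σ'_f/σ'_0) = 0.43×5.2/(1+0.9)×log₁₀(82.866/56.066)
    = 1.1768 × 0.16968 = 0.1997 m

S_c ≈ 0.2 m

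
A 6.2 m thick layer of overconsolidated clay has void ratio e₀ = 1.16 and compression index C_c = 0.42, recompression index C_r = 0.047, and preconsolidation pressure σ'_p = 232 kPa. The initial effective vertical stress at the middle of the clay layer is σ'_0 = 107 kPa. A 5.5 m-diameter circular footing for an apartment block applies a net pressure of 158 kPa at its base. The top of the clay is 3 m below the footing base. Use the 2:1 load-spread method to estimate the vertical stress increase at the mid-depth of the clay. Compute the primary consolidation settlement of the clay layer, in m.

Mid-depth of clay below the footing base: z = 3 + 6.2/2 = 6.1 m.
Stress increase at mid-clay by the 2:1 spreading method:
Δσ ≈ qD²/(D+z)² = 158×5.5²/(5.5+6.1)² = 35.519 kPa
Final effective stress: σ'_f = 107 + 35.519 = 142.52 kPa.
σ'_f = 142.52 ≤ σ'_p = 232 kPa, so the clay remains overconsolidated and only the recompression index applies:
S_c = C_r·H/(1+e₀)·log₁₀(σ'_f/σ'_0) = 0.047×6.2/2.16×log₁₀(142.52/107)
    = 0.13491 × 0.12449 = 0.01679 m

S_c ≈ 0.0168 m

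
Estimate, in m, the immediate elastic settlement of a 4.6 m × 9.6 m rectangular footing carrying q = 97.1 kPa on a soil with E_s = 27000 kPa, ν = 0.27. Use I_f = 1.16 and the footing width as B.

Immediate (elastic) settlement: S_e = q·B·(1−ν²)/E_s · I_f.
S_e = 97.1 × 4.6 × (1 − 0.27²) / 27000 × 1.16
    = 97.1 × 4.6 × 0.9271 / 27000 × 1.16
    = 0.01779 m

S_e ≈ 0.0178 m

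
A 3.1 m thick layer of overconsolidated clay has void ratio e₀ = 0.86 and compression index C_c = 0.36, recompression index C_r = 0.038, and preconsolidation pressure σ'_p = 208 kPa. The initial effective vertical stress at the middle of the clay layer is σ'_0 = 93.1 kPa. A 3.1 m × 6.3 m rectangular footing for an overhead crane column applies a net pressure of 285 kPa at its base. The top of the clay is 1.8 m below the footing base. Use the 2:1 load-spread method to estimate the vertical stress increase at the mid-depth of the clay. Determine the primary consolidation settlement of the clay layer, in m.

Mid-depth of clay below the footing base: z = 1.8 + 3.1/2 = 3.35 m.
Stress increase at mid-clay by the 2:1 spreading method:
Δσ = qBL/((B+z)(L+z)) = 285×3.1×6.3/((3.1+3.35)(6.3+3.35)) = 89.425 kPa
Final effective stress: σ'_f = 93.1 + 89.425 = 182.52 kPa.
σ'_f = 182.52 ≤ σ'_p = 208 kPa, so the clay remains overconsolidated and only the recompression index applies:
S_c = C_r·H/(1+e₀)·log₁₀(σ'_f/σ'_0) = 0.038×3.1/1.86×log₁₀(182.52/93.1)
    = 0.063335 × 0.29236 = 0.01852 m

S_c ≈ 0.0185 m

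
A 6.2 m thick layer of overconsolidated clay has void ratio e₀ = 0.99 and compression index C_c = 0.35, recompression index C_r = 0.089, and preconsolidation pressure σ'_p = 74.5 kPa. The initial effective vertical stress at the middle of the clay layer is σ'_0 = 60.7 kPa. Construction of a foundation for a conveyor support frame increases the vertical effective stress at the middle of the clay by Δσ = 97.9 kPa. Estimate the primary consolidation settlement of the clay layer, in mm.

Final effective stress: σ'_f = 60.7 + 97.9 = 158.6 kPa.
σ'_f = 158.6 > σ'_p = 74.5 kPa, so the stress path crosses the preconsolidation pressure — recompression up to σ'_p, then virgin compression beyond:
S_c = H/(1+e₀)·[C_r·log₁₀(σ'_p/σ'_0) + C_c·log₁₀(σ'_f/σ'_p)]
    = 6.2/1.99 × [0.089×log₁₀(74.5/60.7) + 0.35×log₁₀(158.6/74.5)]
    = 3.1156 × [0.0079181 + 0.11485] = 0.3825 m

S_c ≈ 382 mm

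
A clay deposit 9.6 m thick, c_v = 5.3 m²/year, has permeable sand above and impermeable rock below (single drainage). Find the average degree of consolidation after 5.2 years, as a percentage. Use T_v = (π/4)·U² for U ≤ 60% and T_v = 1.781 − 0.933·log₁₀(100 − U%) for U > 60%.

U ≈ 61.2 %

Drainage path length: H_d = H = 9.6 m (single drainage).
T_v = c_v·t/H_d² = 5.3×5.2/9.6² = 0.29905.
T_v = 0.29905 corresponds to the U > 60% branch:
U = 1 − 10^((1.781 − T_v)/0.933)/100 = 0.6124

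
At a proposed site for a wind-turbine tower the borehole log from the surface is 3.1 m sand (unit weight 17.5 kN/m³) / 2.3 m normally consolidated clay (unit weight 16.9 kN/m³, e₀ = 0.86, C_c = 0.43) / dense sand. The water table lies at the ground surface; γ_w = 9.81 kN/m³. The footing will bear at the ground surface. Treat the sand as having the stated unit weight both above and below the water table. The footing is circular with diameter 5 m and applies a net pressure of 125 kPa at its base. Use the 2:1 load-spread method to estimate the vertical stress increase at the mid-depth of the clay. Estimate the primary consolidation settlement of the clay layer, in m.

S_c ≈ 0.176 m

Mid-depth of clay below the ground surface: z = 3.1 + 2.3/2 = 4.25 m.
Total vertical stress at mid-clay: σ_v = 17.5×3.1 + 16.9×1.15 = 73.685 kPa.
Pore pressure: u = 9.81×(4.25 − 0) = 41.693 kPa.
Initial effective stress: σ'_0 = σ_v − u = 73.685 − 41.693 = 31.992 kPa.
Stress increase at mid-clay by the 2:1 spreading method:
Δσ ≈ qD²/(D+z)² = 125×5²/(5+4.25)² = 36.523 kPa
Final effective stress: σ'_f = σ'_0 + Δσ = 31.992 + 36.523 = 68.515 kPa.
Normally consolidated clay, so the full stress increment lies on the virgin compression line:
S_c = C_c·H/(1+e₀)·log₁₀(σ'_f/σ'_0) = 0.43×2.3/(1+0.86)×log₁₀(68.515/31.992)
    = 0.53172 × 0.33074 = 0.1759 m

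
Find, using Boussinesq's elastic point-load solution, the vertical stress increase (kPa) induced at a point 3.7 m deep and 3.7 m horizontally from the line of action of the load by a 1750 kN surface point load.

Δσ_z ≈ 10.8 kPa

Boussinesq vertical stress below a point load on an elastic half-space:
Δσ_z = 3P/(2πz²) · [1 + (r/z)²]^(−5/2)
r/z = 3.7/3.7 = 1; [1+(r/z)²]^(−5/2) = 0.17678.
Δσ_z = 3×1750/(2π×3.7²) × 0.17678 = 61.035 × 0.17678 = 10.79 kPa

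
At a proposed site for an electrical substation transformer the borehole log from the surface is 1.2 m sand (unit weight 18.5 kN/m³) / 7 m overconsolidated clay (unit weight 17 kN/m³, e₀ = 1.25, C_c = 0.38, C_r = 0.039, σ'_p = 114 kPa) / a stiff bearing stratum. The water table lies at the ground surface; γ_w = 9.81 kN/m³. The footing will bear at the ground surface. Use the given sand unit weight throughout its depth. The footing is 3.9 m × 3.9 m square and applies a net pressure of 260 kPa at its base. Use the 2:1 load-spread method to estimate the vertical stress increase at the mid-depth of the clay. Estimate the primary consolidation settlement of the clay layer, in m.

Mid-depth of clay below the ground surface: z = 1.2 + 7/2 = 4.7 m.
Total vertical stress at mid-clay: σ_v = 18.5×1.2 + 17×3.5 = 81.7 kPa.
Pore pressure: u = 9.81×(4.7 − 0) = 46.107 kPa.
Initial effective stress: σ'_0 = σ_v − u = 81.7 − 46.107 = 35.593 kPa.
Stress increase at mid-clay by the 2:1 spreading method:
Δσ = qBL/((B+z)(L+z)) = 260×3.9×3.9/((3.9+4.7)(3.9+4.7)) = 53.469 kPa
Final effective stress: σ'_f = 35.593 + 53.469 = 89.062 kPa.
σ'_f = 89.062 ≤ σ'_p = 114 kPa, so the clay remains overconsolidated and only the recompression index applies:
S_c = C_r·H/(1+e₀)·log₁₀(σ'_f/σ'_0) = 0.039×7/2.25×log₁₀(89.062/35.593)
    = 0.12133 × 0.39833 = 0.04833 m

S_c ≈ 0.0483 m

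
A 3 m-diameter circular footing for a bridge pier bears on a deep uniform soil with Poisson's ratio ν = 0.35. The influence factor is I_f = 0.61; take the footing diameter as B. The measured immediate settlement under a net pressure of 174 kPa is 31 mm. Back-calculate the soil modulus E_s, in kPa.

S_e = q·B·(1−ν²)/E_s · I_f  ⇒  E_s = q·B·(1−ν²)·I_f / S_e.
E_s = 174 × 3 × 0.8775 × 0.61 / 0.031 = 9013 kPa

E_s ≈ 9010 kPa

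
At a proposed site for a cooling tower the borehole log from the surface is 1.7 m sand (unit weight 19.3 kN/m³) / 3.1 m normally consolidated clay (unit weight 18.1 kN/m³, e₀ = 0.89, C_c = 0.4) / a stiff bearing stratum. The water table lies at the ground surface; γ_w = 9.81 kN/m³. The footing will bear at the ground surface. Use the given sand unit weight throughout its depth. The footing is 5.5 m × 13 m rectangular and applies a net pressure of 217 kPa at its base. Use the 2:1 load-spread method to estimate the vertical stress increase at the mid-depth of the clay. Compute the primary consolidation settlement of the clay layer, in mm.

S_c ≈ 445 mm

Mid-depth of clay below the ground surface: z = 1.7 + 3.1/2 = 3.25 m.
Total vertical stress at mid-clay: σ_v = 19.3×1.7 + 18.1×1.55 = 60.865 kPa.
Pore pressure: u = 9.81×(3.25 − 0) = 31.883 kPa.
Initial effective stress: σ'_0 = σ_v − u = 60.865 − 31.883 = 28.982 kPa.
Stress increase at mid-clay by the 2:1 spreading method:
Δσ = qBL/((B+z)(L+z)) = 217×5.5×13/((5.5+3.25)(13+3.25)) = 109.12 kPa
Final effective stress: σ'_f = σ'_0 + Δσ = 28.982 + 109.12 = 138.1 kPa.
Normally consolidated clay, so the full stress increment lies on the virgin compression line:
S_c = C_c·H/(1+e₀)·log₁₀(σ'_f/σ'_0) = 0.4×3.1/(1+0.89)×log₁₀(138.1/28.982)
    = 0.65608 × 0.67807 = 0.4449 m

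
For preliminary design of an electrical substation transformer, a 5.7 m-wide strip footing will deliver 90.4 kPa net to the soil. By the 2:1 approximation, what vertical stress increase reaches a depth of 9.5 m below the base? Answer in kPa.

By the 2:1 method the load spreads at 1 horizontal : 2 vertical, so at depth z the loaded area has grown by z in each plan dimension:
Δσ = qB/(B+z) = 90.4×5.7/(5.7+9.5) = 33.9 kPa

Δσ_z ≈ 33.9 kPa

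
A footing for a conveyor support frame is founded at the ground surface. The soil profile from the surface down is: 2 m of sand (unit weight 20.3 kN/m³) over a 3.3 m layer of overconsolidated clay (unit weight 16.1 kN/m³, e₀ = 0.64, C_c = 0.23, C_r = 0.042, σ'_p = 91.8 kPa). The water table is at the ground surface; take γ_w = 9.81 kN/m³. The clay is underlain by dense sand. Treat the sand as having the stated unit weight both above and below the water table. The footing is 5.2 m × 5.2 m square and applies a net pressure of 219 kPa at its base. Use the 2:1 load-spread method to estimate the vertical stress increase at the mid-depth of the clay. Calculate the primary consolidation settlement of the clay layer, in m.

Mid-depth of clay below the ground surface: z = 2 + 3.3/2 = 3.65 m.
Total vertical stress at mid-clay: σ_v = 20.3×2 + 16.1×1.65 = 67.165 kPa.
Pore pressure: u = 9.81×(3.65 − 0) = 35.806 kPa.
Initial effective stress: σ'_0 = σ_v − u = 67.165 − 35.806 = 31.359 kPa.
Stress increase at mid-clay by the 2:1 spreading method:
Δσ = qBL/((B+z)(L+z)) = 219×5.2×5.2/((5.2+3.65)(5.2+3.65)) = 75.607 kPa
Final effective stress: σ'_f = 31.359 + 75.607 = 106.97 kPa.
σ'_f = 106.97 > σ'_p = 91.8 kPa, so the stress path crosses the preconsolidation pressure — recompression up to σ'_p, then virgin compression beyond:
S_c = H/(1+e₀)·[C_r·log₁₀(σ'_p/σ'_0) + C_c·log₁₀(σ'_f/σ'_p)]
    = 3.3/1.64 × [0.042×log₁₀(91.8/31.359) + 0.23×log₁₀(106.97/91.8)]
    = 2.0122 × [0.019592 + 0.015276] = 0.07016 m

S_c ≈ 0.0702 m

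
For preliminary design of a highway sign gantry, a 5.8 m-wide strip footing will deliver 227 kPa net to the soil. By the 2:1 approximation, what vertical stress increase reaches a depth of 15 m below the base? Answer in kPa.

Δσ_z ≈ 63.3 kPa

By the 2:1 method the load spreads at 1 horizontal : 2 vertical, so at depth z the loaded area has grown by z in each plan dimension:
Δσ = qB/(B+z) = 227×5.8/(5.8+15) = 63.298 kPa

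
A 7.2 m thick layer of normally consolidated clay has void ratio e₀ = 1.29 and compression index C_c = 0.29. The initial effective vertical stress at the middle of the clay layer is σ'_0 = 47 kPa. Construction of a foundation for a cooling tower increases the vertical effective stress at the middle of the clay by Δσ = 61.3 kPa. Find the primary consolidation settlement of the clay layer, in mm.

S_c ≈ 331 mm

Final effective stress: σ'_f = σ'_0 + Δσ = 47 + 61.3 = 108.3 kPa.
Normally consolidated clay, so the full stress increment lies on the virgin compression line:
S_c = C_c·H/(1+e₀)·log₁₀(σ'_f/σ'_0) = 0.29×7.2/(1+1.29)×log₁₀(108.3/47)
    = 0.91179 × 0.36253 = 0.3306 m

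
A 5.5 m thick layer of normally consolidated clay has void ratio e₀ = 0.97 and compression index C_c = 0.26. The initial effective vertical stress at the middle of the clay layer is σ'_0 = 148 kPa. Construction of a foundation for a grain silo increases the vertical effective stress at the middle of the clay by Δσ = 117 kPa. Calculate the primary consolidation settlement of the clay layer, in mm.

S_c ≈ 184 mm

Final effective stress: σ'_f = σ'_0 + Δσ = 148 + 117 = 265 kPa.
Normally consolidated clay, so the full stress increment lies on the virgin compression line:
S_c = C_c·H/(1+e₀)·log₁₀(σ'_f/σ'_0) = 0.26×5.5/(1+0.97)×log₁₀(265/148)
    = 0.72589 × 0.25298 = 0.1836 m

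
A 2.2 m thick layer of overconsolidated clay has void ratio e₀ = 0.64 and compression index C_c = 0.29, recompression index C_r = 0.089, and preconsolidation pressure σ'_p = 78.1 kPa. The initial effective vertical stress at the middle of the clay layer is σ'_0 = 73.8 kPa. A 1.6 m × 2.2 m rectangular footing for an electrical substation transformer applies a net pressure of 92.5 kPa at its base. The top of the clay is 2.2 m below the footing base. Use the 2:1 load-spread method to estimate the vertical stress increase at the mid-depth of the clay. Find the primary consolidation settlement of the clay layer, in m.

Mid-depth of clay below the footing base: z = 2.2 + 2.2/2 = 3.3 m.
Stress increase at mid-clay by the 2:1 spreading method:
Δσ = qBL/((B+z)(L+z)) = 92.5×1.6×2.2/((1.6+3.3)(2.2+3.3)) = 12.082 kPa
Final effective stress: σ'_f = 73.8 + 12.082 = 85.882 kPa.
σ'_f = 85.882 > σ'_p = 78.1 kPa, so the stress path crosses the preconsolidation pressure — recompression up to σ'_p, then virgin compression beyond:
S_c = H/(1+e₀)·[C_r·log₁₀(σ'_p/σ'_0) + C_c·log₁₀(σ'_f/σ'_p)]
    = 2.2/1.64 × [0.089×log₁₀(78.1/73.8) + 0.29×log₁₀(85.882/78.1)]
    = 1.3415 × [0.0021889 + 0.011963] = 0.01898 m

S_c ≈ 0.019 m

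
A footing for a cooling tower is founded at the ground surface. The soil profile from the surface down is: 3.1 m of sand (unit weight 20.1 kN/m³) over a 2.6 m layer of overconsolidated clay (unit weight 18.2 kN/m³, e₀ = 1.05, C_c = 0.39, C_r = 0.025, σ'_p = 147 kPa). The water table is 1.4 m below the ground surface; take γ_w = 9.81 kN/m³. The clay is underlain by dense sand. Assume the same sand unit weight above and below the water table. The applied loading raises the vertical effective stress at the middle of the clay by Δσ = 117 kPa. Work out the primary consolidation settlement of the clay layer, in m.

Mid-depth of clay below the ground surface: z = 3.1 + 2.6/2 = 4.4 m.
Total vertical stress at mid-clay: σ_v = 20.1×3.1 + 18.2×1.3 = 85.97 kPa.
Pore pressure: u = 9.81×(4.4 − 1.4) = 29.43 kPa.
Initial effective stress: σ'_0 = σ_v − u = 85.97 − 29.43 = 56.54 kPa.
Final effective stress: σ'_f = 56.54 + 117 = 173.54 kPa.
σ'_f = 173.54 > σ'_p = 147 kPa, so the stress path crosses the preconsolidation pressure — recompression up to σ'_p, then virgin compression beyond:
S_c = H/(1+e₀)·[C_r·log₁₀(σ'_p/σ'_0) + C_c·log₁₀(σ'_f/σ'_p)]
    = 2.6/2.05 × [0.025×log₁₀(147/56.54) + 0.39×log₁₀(173.54/147)]
    = 1.2683 × [0.010374 + 0.028112] = 0.04881 m

S_c ≈ 0.0488 m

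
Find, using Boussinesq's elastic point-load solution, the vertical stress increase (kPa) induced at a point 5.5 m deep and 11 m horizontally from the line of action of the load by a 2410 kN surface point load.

Boussinesq vertical stress below a point load on an elastic half-space:
Δσ_z = 3P/(2πz²) · [1 + (r/z)²]^(−5/2)
r/z = 11/5.5 = 2; [1+(r/z)²]^(−5/2) = 0.017889.
Δσ_z = 3×2410/(2π×5.5²) × 0.017889 = 38.039 × 0.017889 = 0.6805 kPa

Δσ_z ≈ 0.68 kPa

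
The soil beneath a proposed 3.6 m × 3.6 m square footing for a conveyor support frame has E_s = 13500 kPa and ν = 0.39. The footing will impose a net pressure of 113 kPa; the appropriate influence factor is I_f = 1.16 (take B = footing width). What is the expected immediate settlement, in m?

Immediate (elastic) settlement: S_e = q·B·(1−ν²)/E_s · I_f.
S_e = 113 × 3.6 × (1 − 0.39²) / 13500 × 1.16
    = 113 × 3.6 × 0.8479 / 13500 × 1.16
    = 0.02964 m

S_e ≈ 0.0296 m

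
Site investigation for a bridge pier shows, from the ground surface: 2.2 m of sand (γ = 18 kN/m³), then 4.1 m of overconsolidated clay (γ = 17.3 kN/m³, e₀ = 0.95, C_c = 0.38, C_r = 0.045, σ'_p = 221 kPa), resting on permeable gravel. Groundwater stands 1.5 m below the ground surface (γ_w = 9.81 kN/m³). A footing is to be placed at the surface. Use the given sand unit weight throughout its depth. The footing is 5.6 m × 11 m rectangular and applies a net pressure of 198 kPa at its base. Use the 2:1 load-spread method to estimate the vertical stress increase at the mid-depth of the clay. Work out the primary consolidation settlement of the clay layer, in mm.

Mid-depth of clay below the ground surface: z = 2.2 + 4.1/2 = 4.25 m.
Total vertical stress at mid-clay: σ_v = 18×2.2 + 17.3×2.05 = 75.065 kPa.
Pore pressure: u = 9.81×(4.25 − 1.5) = 26.978 kPa.
Initial effective stress: σ'_0 = σ_v − u = 75.065 − 26.978 = 48.087 kPa.
Stress increase at mid-clay by the 2:1 spreading method:
Δσ = qBL/((B+z)(L+z)) = 198×5.6×11/((5.6+4.25)(11+4.25)) = 81.197 kPa
Final effective stress: σ'_f = 48.087 + 81.197 = 129.28 kPa.
σ'_f = 129.28 ≤ σ'_p = 221 kPa, so the clay remains overconsolidated and only the recompression index applies:
S_c = C_r·H/(1+e₀)·log₁₀(σ'_f/σ'_0) = 0.045×4.1/1.95×log₁₀(129.28/48.087)
    = 0.094617 × 0.4295 = 0.04064 m

S_c ≈ 40.6 mm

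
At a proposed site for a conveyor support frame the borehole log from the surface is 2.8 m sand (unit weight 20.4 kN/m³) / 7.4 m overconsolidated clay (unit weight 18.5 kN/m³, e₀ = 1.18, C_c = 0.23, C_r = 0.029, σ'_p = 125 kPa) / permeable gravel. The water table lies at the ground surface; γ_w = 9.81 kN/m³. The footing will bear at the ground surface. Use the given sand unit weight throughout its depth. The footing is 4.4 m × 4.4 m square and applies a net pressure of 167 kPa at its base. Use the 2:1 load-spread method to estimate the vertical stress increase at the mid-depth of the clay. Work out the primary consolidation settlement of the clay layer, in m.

S_c ≈ 0.0156 m

Mid-depth of clay below the ground surface: z = 2.8 + 7.4/2 = 6.5 m.
Total vertical stress at mid-clay: σ_v = 20.4×2.8 + 18.5×3.7 = 125.57 kPa.
Pore pressure: u = 9.81×(6.5 − 0) = 63.765 kPa.
Initial effective stress: σ'_0 = σ_v − u = 125.57 − 63.765 = 61.805 kPa.
Stress increase at mid-clay by the 2:1 spreading method:
Δσ = qBL/((B+z)(L+z)) = 167×4.4×4.4/((4.4+6.5)(4.4+6.5)) = 27.213 kPa
Final effective stress: σ'_f = 61.805 + 27.213 = 89.018 kPa.
σ'_f = 89.018 ≤ σ'_p = 125 kPa, so the clay remains overconsolidated and only the recompression index applies:
S_c = C_r·H/(1+e₀)·log₁₀(σ'_f/σ'_0) = 0.029×7.4/2.18×log₁₀(89.018/61.805)
    = 0.098441 × 0.15845 = 0.0156 m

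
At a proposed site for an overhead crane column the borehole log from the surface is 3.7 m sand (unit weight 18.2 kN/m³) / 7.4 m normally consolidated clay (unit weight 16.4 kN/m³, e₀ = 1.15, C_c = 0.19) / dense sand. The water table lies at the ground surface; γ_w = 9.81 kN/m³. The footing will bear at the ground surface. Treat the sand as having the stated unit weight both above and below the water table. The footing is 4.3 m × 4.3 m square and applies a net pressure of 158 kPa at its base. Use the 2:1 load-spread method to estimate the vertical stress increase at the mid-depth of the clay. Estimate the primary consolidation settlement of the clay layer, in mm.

S_c ≈ 92.5 mm

Mid-depth of clay below the ground surface: z = 3.7 + 7.4/2 = 7.4 m.
Total vertical stress at mid-clay: σ_v = 18.2×3.7 + 16.4×3.7 = 128.02 kPa.
Pore pressure: u = 9.81×(7.4 − 0) = 72.594 kPa.
Initial effective stress: σ'_0 = σ_v − u = 128.02 − 72.594 = 55.426 kPa.
Stress increase at mid-clay by the 2:1 spreading method:
Δσ = qBL/((B+z)(L+z)) = 158×4.3×4.3/((4.3+7.4)(4.3+7.4)) = 21.341 kPa
Final effective stress: σ'_f = σ'_0 + Δσ = 55.426 + 21.341 = 76.767 kPa.
Normally consolidated clay, so the full stress increment lies on the virgin compression line:
S_c = C_c·H/(1+e₀)·log₁₀(σ'_f/σ'_0) = 0.19×7.4/(1+1.15)×log₁₀(76.767/55.426)
    = 0.65395 × 0.14146 = 0.09251 m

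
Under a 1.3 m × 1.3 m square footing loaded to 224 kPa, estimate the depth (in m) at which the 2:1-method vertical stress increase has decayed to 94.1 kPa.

2:1 spreading — at depth z the loaded area has grown by z in each plan dimension:
qB²/(B+z)² = Δσ_z ⇒ z = B(√(q/Δσ_z) − 1) = 1.3×(√(224/94.1) − 1) = 0.7057 m

z ≈ 0.706 m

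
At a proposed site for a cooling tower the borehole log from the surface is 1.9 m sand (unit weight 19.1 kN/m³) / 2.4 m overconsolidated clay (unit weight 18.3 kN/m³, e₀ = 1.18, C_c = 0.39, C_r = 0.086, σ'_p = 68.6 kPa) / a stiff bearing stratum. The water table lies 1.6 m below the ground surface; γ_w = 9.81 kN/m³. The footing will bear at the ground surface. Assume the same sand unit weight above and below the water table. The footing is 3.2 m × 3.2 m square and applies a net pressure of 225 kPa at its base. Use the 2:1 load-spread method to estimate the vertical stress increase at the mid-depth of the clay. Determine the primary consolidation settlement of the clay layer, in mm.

S_c ≈ 91.9 mm

Mid-depth of clay below the ground surface: z = 1.9 + 2.4/2 = 3.1 m.
Total vertical stress at mid-clay: σ_v = 19.1×1.9 + 18.3×1.2 = 58.25 kPa.
Pore pressure: u = 9.81×(3.1 − 1.6) = 14.715 kPa.
Initial effective stress: σ'_0 = σ_v − u = 58.25 − 14.715 = 43.535 kPa.
Stress increase at mid-clay by the 2:1 spreading method:
Δσ = qBL/((B+z)(L+z)) = 225×3.2×3.2/((3.2+3.1)(3.2+3.1)) = 58.05 kPa
Final effective stress: σ'_f = 43.535 + 58.05 = 101.58 kPa.
σ'_f = 101.58 > σ'_p = 68.6 kPa, so the stress path crosses the preconsolidation pressure — recompression up to σ'_p, then virgin compression beyond:
S_c = H/(1+e₀)·[C_r·log₁₀(σ'_p/σ'_0) + C_c·log₁₀(σ'_f/σ'_p)]
    = 2.4/2.18 × [0.086×log₁₀(68.6/43.535) + 0.39×log₁₀(101.58/68.6)]
    = 1.1009 × [0.016984 + 0.066489] = 0.0919 m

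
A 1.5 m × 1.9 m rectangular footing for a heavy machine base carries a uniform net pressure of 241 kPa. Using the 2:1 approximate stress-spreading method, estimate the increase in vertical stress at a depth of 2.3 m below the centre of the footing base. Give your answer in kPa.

By the 2:1 method the load spreads at 1 horizontal : 2 vertical, so at depth z the loaded area has grown by z in each plan dimension:
Δσ = qBL/((B+z)(L+z)) = 241×1.5×1.9/((1.5+2.3)(1.9+2.3)) = 43.036 kPa

Δσ_z ≈ 43 kPa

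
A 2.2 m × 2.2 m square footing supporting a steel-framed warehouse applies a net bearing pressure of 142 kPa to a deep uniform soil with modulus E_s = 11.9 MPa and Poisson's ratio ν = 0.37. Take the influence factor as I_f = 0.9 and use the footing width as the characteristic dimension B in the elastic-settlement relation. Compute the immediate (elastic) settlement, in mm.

S_e ≈ 20.4 mm

Immediate (elastic) settlement: S_e = q·B·(1−ν²)/E_s · I_f.
E_s = 11.9 MPa = 11900 kPa.
S_e = 142 × 2.2 × (1 − 0.37²) / 11900 × 0.9
    = 142 × 2.2 × 0.8631 / 11900 × 0.9
    = 0.02039 m = 20.39 mm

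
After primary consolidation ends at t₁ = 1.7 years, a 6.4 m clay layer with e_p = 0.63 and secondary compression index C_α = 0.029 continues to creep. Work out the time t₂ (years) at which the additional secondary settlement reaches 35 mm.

t₂ ≈ 3.45 years

S_s = C_α·H/(1+e_p)·log₁₀(t₂/t₁) ⇒ log₁₀(t₂/t₁) = S_s·(1+e_p)/(C_α·H).
log₁₀(t₂/t₁) = 0.035 × (1+0.63) / (0.029×6.4) = 0.3074
t₂ = t₁ × 10^0.3074 = 1.7 × 2.029 = 3.45 years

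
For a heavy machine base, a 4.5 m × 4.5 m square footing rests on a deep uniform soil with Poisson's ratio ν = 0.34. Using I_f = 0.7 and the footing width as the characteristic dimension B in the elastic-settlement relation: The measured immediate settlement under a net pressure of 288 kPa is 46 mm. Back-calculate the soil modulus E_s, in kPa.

E_s ≈ 17400 kPa

S_e = q·B·(1−ν²)/E_s · I_f  ⇒  E_s = q·B·(1−ν²)·I_f / S_e.
E_s = 288 × 4.5 × 0.8844 × 0.7 / 0.046 = 17440 kPa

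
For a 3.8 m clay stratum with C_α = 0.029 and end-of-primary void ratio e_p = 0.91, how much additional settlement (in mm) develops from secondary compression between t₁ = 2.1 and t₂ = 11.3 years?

Secondary compression: S_s = C_α·H/(1+e_p)·log₁₀(t₂/t₁)
S_s = 0.029×3.8/(1+0.91)×log₁₀(11.3/2.1)
    = 0.0577 × 0.7309 = 0.04217 m

S_s ≈ 42.2 mm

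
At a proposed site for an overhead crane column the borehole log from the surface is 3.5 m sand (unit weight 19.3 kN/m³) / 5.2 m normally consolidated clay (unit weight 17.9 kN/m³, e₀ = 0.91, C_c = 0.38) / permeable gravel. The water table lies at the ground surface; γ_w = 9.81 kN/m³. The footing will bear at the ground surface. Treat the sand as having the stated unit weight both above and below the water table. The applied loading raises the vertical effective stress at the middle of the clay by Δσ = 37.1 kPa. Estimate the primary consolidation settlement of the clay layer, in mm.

Mid-depth of clay below the ground surface: z = 3.5 + 5.2/2 = 6.1 m.
Total vertical stress at mid-clay: σ_v = 19.3×3.5 + 17.9×2.6 = 114.09 kPa.
Pore pressure: u = 9.81×(6.1 − 0) = 59.841 kPa.
Initial effective stress: σ'_0 = σ_v − u = 114.09 − 59.841 = 54.249 kPa.
Final effective stress: σ'_f = σ'_0 + Δσ = 54.249 + 37.1 = 91.349 kPa.
Normally consolidated clay, so the full stress increment lies on the virgin compression line:
S_c = C_c·H/(1+e₀)·log₁₀(σ'_f/σ'_0) = 0.38×5.2/(1+0.91)×log₁₀(91.349/54.249)
    = 1.0346 × 0.22631 = 0.2341 m

S_c ≈ 234 mm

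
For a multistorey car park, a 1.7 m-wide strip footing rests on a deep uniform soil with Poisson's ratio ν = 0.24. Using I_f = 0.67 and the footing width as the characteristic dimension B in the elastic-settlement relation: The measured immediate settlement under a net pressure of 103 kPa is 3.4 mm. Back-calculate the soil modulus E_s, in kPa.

S_e = q·B·(1−ν²)/E_s · I_f  ⇒  E_s = q·B·(1−ν²)·I_f / S_e.
E_s = 103 × 1.7 × 0.9424 × 0.67 / 0.0034 = 32520 kPa

E_s ≈ 32500 kPa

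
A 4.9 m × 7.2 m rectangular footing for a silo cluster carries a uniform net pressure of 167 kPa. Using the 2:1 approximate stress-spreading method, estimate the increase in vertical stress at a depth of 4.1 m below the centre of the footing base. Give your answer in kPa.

By the 2:1 method the load spreads at 1 horizontal : 2 vertical, so at depth z the loaded area has grown by z in each plan dimension:
Δσ = qBL/((B+z)(L+z)) = 167×4.9×7.2/((4.9+4.1)(7.2+4.1)) = 57.933 kPa

Δσ_z ≈ 57.9 kPa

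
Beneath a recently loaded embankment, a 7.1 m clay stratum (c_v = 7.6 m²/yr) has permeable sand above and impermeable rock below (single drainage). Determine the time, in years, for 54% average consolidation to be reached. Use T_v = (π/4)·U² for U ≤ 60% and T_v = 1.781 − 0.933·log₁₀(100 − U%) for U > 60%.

t ≈ 1.52 years

Drainage path length: H_d = H = 7.1 m (single drainage).
U ≤ 60%: T_v = (π/4)·U² = (π/4)×0.54² = 0.22902.
t = T_v·H_d²/c_v = 0.22902×7.1²/7.6 = 1.519 years.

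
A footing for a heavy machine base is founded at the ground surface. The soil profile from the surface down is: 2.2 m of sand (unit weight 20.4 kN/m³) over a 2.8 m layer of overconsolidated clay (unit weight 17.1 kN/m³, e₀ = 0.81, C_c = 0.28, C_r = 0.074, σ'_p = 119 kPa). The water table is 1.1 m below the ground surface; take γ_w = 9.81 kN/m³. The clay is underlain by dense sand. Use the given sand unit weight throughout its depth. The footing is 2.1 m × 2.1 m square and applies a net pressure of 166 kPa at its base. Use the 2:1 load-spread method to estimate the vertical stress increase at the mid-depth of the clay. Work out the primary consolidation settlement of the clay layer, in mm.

S_c ≈ 20.4 mm

Mid-depth of clay below the ground surface: z = 2.2 + 2.8/2 = 3.6 m.
Total vertical stress at mid-clay: σ_v = 20.4×2.2 + 17.1×1.4 = 68.82 kPa.
Pore pressure: u = 9.81×(3.6 − 1.1) = 24.525 kPa.
Initial effective stress: σ'_0 = σ_v − u = 68.82 − 24.525 = 44.295 kPa.
Stress increase at mid-clay by the 2:1 spreading method:
Δσ = qBL/((B+z)(L+z)) = 166×2.1×2.1/((2.1+3.6)(2.1+3.6)) = 22.532 kPa
Final effective stress: σ'_f = 44.295 + 22.532 = 66.827 kPa.
σ'_f = 66.827 ≤ σ'_p = 119 kPa, so the clay remains overconsolidated and only the recompression index applies:
S_c = C_r·H/(1+e₀)·log₁₀(σ'_f/σ'_0) = 0.074×2.8/1.81×log₁₀(66.827/44.295)
    = 0.11448 × 0.1786 = 0.02045 m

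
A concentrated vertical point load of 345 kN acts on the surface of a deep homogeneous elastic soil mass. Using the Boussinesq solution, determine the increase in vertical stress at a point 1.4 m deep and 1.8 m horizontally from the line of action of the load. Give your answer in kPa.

Δσ_z ≈ 7.33 kPa

Boussinesq vertical stress below a point load on an elastic half-space:
Δσ_z = 3P/(2πz²) · [1 + (r/z)²]^(−5/2)
r/z = 1.8/1.4 = 1.2857; [1+(r/z)²]^(−5/2) = 0.087223.
Δσ_z = 3×345/(2π×1.4²) × 0.087223 = 84.044 × 0.087223 = 7.331 kPa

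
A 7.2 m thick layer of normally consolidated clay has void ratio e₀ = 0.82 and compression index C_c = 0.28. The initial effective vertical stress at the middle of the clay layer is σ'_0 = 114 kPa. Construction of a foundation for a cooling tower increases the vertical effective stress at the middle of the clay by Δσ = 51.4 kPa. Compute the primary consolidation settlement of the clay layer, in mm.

S_c ≈ 179 mm

Final effective stress: σ'_f = σ'_0 + Δσ = 114 + 51.4 = 165.4 kPa.
Normally consolidated clay, so the full stress increment lies on the virgin compression line:
S_c = C_c·H/(1+e₀)·log₁₀(σ'_f/σ'_0) = 0.28×7.2/(1+0.82)×log₁₀(165.4/114)
    = 1.1077 × 0.16163 = 0.179 m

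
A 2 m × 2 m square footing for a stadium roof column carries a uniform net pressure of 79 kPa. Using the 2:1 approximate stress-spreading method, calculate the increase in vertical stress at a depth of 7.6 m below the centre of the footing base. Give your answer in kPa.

By the 2:1 method the load spreads at 1 horizontal : 2 vertical, so at depth z the loaded area has grown by z in each plan dimension:
Δσ = qBL/((B+z)(L+z)) = 79×2×2/((2+7.6)(2+7.6)) = 3.4288 kPa

Δσ_z ≈ 3.43 kPa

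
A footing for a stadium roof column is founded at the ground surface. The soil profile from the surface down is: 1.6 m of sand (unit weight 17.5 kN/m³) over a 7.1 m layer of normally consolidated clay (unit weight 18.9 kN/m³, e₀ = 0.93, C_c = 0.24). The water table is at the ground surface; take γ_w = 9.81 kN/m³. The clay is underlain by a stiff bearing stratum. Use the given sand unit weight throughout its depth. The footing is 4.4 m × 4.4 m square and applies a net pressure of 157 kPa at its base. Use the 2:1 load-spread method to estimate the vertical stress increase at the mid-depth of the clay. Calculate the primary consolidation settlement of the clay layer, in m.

S_c ≈ 0.214 m

Mid-depth of clay below the ground surface: z = 1.6 + 7.1/2 = 5.15 m.
Total vertical stress at mid-clay: σ_v = 17.5×1.6 + 18.9×3.55 = 95.095 kPa.
Pore pressure: u = 9.81×(5.15 − 0) = 50.522 kPa.
Initial effective stress: σ'_0 = σ_v − u = 95.095 − 50.522 = 44.573 kPa.
Stress increase at mid-clay by the 2:1 spreading method:
Δσ = qBL/((B+z)(L+z)) = 157×4.4×4.4/((4.4+5.15)(4.4+5.15)) = 33.327 kPa
Final effective stress: σ'_f = σ'_0 + Δσ = 44.573 + 33.327 = 77.9 kPa.
Normally consolidated clay, so the full stress increment lies on the virgin compression line:
S_c = C_c·H/(1+e₀)·log₁₀(σ'_f/σ'_0) = 0.24×7.1/(1+0.93)×log₁₀(77.9/44.573)
    = 0.8829 × 0.24247 = 0.2141 m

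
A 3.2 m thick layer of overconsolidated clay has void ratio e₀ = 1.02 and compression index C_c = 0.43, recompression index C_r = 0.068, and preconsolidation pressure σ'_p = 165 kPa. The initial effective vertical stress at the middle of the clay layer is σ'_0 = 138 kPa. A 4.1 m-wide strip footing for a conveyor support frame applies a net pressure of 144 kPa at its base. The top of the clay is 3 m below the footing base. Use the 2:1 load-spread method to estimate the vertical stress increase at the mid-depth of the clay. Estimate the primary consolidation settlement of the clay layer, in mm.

S_c ≈ 73.8 mm

Mid-depth of clay below the footing base: z = 3 + 3.2/2 = 4.6 m.
Stress increase at mid-clay by the 2:1 spreading method:
Δσ = qB/(B+z) = 144×4.1/(4.1+4.6) = 67.862 kPa
Final effective stress: σ'_f = 138 + 67.862 = 205.86 kPa.
σ'_f = 205.86 > σ'_p = 165 kPa, so the stress path crosses the preconsolidation pressure — recompression up to σ'_p, then virgin compression beyond:
S_c = H/(1+e₀)·[C_r·log₁₀(σ'_p/σ'_0) + C_c·log₁₀(σ'_f/σ'_p)]
    = 3.2/2.02 × [0.068×log₁₀(165/138) + 0.43×log₁₀(205.86/165)]
    = 1.5842 × [0.0052771 + 0.041318] = 0.07382 m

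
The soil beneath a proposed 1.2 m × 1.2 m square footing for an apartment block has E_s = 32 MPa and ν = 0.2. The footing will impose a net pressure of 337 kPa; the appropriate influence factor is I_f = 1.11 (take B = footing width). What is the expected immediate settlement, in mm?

Immediate (elastic) settlement: S_e = q·B·(1−ν²)/E_s · I_f.
E_s = 32 MPa = 32000 kPa.
S_e = 337 × 1.2 × (1 − 0.2²) / 32000 × 1.11
    = 337 × 1.2 × 0.96 / 32000 × 1.11
    = 0.01347 m = 13.47 mm

S_e ≈ 13.5 mm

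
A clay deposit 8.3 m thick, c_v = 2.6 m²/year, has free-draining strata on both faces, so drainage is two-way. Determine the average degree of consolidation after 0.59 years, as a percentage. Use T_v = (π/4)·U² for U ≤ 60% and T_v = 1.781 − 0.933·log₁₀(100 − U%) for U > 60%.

Drainage path length: H_d = H/2 = 4.15 m (double drainage).
T_v = c_v·t/H_d² = 2.6×0.59/4.15² = 0.08907.
T_v = 0.08907 corresponds to the U ≤ 60% branch:
U = √(4T_v/π) = 0.3368

U ≈ 33.7 %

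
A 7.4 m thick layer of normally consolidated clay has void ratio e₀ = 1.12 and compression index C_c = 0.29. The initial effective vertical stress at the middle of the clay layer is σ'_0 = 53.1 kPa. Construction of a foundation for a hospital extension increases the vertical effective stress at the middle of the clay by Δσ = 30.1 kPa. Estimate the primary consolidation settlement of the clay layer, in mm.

S_c ≈ 197 mm

Final effective stress: σ'_f = σ'_0 + Δσ = 53.1 + 30.1 = 83.2 kPa.
Normally consolidated clay, so the full stress increment lies on the virgin compression line:
S_c = C_c·H/(1+e₀)·log₁₀(σ'_f/σ'_0) = 0.29×7.4/(1+1.12)×log₁₀(83.2/53.1)
    = 1.0123 × 0.19503 = 0.1974 m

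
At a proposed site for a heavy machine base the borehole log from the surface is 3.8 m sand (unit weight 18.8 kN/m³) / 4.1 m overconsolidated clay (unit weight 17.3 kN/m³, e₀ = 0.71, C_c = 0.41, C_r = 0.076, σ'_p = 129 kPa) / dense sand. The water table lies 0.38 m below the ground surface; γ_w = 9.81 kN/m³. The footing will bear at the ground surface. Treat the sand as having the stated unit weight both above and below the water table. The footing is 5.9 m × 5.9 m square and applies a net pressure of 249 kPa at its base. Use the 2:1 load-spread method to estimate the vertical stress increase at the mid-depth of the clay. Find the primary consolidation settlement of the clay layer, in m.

Mid-depth of clay below the ground surface: z = 3.8 + 4.1/2 = 5.85 m.
Total vertical stress at mid-clay: σ_v = 18.8×3.8 + 17.3×2.05 = 106.91 kPa.
Pore pressure: u = 9.81×(5.85 − 0.38) = 53.661 kPa.
Initial effective stress: σ'_0 = σ_v − u = 106.91 − 53.661 = 53.249 kPa.
Stress increase at mid-clay by the 2:1 spreading method:
Δσ = qBL/((B+z)(L+z)) = 249×5.9×5.9/((5.9+5.85)(5.9+5.85)) = 62.781 kPa
Final effective stress: σ'_f = 53.249 + 62.781 = 116.03 kPa.
σ'_f = 116.03 ≤ σ'_p = 129 kPa, so the clay remains overconsolidated and only the recompression index applies:
S_c = C_r·H/(1+e₀)·log₁₀(σ'_f/σ'_0) = 0.076×4.1/1.71×log₁₀(116.03/53.249)
    = 0.18223 × 0.33826 = 0.06164 m

S_c ≈ 0.0616 m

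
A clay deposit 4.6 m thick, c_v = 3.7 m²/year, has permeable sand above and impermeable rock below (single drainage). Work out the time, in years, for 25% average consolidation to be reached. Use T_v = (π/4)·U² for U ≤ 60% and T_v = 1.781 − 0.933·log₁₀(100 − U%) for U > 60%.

Drainage path length: H_d = H = 4.6 m (single drainage).
U ≤ 60%: T_v = (π/4)·U² = (π/4)×0.25² = 0.049087.
t = T_v·H_d²/c_v = 0.049087×4.6²/3.7 = 0.2807 years.

t ≈ 0.281 years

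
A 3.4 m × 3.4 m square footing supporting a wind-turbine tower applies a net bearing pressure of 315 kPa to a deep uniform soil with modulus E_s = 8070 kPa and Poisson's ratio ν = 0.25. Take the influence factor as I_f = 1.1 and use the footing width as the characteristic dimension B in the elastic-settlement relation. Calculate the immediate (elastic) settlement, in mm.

Immediate (elastic) settlement: S_e = q·B·(1−ν²)/E_s · I_f.
S_e = 315 × 3.4 × (1 − 0.25²) / 8070 × 1.1
    = 315 × 3.4 × 0.9375 / 8070 × 1.1
    = 0.1369 m = 136.9 mm

S_e ≈ 137 mm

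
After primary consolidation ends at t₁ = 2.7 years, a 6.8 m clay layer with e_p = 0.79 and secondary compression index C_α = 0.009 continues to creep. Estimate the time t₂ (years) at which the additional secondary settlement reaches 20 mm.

S_s = C_α·H/(1+e_p)·log₁₀(t₂/t₁) ⇒ log₁₀(t₂/t₁) = S_s·(1+e_p)/(C_α·H).
log₁₀(t₂/t₁) = 0.02 × (1+0.79) / (0.009×6.8) = 0.585
t₂ = t₁ × 10^0.585 = 2.7 × 3.846 = 10.38 years

t₂ ≈ 10.4 years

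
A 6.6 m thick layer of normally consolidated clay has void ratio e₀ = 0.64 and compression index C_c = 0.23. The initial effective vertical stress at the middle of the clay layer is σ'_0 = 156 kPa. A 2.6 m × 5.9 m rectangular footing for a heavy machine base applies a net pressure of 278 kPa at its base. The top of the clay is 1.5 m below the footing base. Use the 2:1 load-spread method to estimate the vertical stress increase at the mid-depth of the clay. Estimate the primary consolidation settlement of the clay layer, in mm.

Mid-depth of clay below the footing base: z = 1.5 + 6.6/2 = 4.8 m.
Stress increase at mid-clay by the 2:1 spreading method:
Δσ = qBL/((B+z)(L+z)) = 278×2.6×5.9/((2.6+4.8)(5.9+4.8)) = 53.859 kPa
Final effective stress: σ'_f = σ'_0 + Δσ = 156 + 53.859 = 209.86 kPa.
Normally consolidated clay, so the full stress increment lies on the virgin compression line:
S_c = C_c·H/(1+e₀)·log₁₀(σ'_f/σ'_0) = 0.23×6.6/(1+0.64)×log₁₀(209.86/156)
    = 0.92561 × 0.12881 = 0.1192 m

S_c ≈ 119 mm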